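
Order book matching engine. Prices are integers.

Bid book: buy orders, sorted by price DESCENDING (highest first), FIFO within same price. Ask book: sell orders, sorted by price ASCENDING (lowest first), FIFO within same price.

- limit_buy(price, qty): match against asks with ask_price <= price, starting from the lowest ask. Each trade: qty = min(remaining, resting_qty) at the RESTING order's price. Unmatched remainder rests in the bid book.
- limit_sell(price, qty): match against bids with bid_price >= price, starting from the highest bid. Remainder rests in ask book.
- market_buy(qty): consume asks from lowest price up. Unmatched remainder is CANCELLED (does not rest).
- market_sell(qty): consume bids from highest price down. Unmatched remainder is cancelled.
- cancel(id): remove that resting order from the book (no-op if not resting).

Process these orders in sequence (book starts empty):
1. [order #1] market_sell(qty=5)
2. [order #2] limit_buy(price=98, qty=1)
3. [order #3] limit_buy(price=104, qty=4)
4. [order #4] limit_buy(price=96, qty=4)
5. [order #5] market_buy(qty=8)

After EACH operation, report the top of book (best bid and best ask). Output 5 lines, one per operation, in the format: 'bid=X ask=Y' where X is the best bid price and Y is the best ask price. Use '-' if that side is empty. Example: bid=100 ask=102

After op 1 [order #1] market_sell(qty=5): fills=none; bids=[-] asks=[-]
After op 2 [order #2] limit_buy(price=98, qty=1): fills=none; bids=[#2:1@98] asks=[-]
After op 3 [order #3] limit_buy(price=104, qty=4): fills=none; bids=[#3:4@104 #2:1@98] asks=[-]
After op 4 [order #4] limit_buy(price=96, qty=4): fills=none; bids=[#3:4@104 #2:1@98 #4:4@96] asks=[-]
After op 5 [order #5] market_buy(qty=8): fills=none; bids=[#3:4@104 #2:1@98 #4:4@96] asks=[-]

Answer: bid=- ask=-
bid=98 ask=-
bid=104 ask=-
bid=104 ask=-
bid=104 ask=-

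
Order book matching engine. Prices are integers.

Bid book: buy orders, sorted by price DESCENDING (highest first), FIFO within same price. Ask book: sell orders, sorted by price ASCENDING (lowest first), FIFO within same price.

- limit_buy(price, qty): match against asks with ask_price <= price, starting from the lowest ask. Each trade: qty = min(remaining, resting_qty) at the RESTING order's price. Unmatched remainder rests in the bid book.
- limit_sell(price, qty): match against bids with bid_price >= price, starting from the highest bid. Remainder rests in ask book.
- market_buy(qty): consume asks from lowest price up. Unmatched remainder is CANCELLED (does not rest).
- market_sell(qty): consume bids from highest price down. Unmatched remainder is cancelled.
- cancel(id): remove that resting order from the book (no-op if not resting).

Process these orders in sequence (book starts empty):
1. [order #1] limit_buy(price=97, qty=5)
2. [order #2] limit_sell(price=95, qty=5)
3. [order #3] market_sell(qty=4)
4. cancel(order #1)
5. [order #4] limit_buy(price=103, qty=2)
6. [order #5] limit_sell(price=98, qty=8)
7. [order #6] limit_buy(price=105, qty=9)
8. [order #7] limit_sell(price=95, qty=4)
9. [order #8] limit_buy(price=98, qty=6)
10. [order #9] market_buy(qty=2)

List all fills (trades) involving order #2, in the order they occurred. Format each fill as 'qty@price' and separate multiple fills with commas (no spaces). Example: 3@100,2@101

After op 1 [order #1] limit_buy(price=97, qty=5): fills=none; bids=[#1:5@97] asks=[-]
After op 2 [order #2] limit_sell(price=95, qty=5): fills=#1x#2:5@97; bids=[-] asks=[-]
After op 3 [order #3] market_sell(qty=4): fills=none; bids=[-] asks=[-]
After op 4 cancel(order #1): fills=none; bids=[-] asks=[-]
After op 5 [order #4] limit_buy(price=103, qty=2): fills=none; bids=[#4:2@103] asks=[-]
After op 6 [order #5] limit_sell(price=98, qty=8): fills=#4x#5:2@103; bids=[-] asks=[#5:6@98]
After op 7 [order #6] limit_buy(price=105, qty=9): fills=#6x#5:6@98; bids=[#6:3@105] asks=[-]
After op 8 [order #7] limit_sell(price=95, qty=4): fills=#6x#7:3@105; bids=[-] asks=[#7:1@95]
After op 9 [order #8] limit_buy(price=98, qty=6): fills=#8x#7:1@95; bids=[#8:5@98] asks=[-]
After op 10 [order #9] market_buy(qty=2): fills=none; bids=[#8:5@98] asks=[-]

Answer: 5@97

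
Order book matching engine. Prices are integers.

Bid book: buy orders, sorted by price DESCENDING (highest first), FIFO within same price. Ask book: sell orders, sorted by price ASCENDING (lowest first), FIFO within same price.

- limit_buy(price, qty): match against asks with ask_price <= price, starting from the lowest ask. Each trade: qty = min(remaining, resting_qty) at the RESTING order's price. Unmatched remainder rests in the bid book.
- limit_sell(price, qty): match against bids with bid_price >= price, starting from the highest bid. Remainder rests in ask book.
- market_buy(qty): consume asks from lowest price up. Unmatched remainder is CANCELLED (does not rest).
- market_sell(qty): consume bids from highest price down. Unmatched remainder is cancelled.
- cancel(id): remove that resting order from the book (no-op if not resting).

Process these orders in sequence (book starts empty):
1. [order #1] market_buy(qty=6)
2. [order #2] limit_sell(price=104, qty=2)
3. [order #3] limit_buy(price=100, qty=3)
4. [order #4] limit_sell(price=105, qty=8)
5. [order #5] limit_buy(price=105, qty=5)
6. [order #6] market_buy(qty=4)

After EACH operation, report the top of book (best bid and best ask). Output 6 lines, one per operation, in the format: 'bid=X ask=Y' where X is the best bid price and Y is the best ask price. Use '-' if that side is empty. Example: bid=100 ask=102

After op 1 [order #1] market_buy(qty=6): fills=none; bids=[-] asks=[-]
After op 2 [order #2] limit_sell(price=104, qty=2): fills=none; bids=[-] asks=[#2:2@104]
After op 3 [order #3] limit_buy(price=100, qty=3): fills=none; bids=[#3:3@100] asks=[#2:2@104]
After op 4 [order #4] limit_sell(price=105, qty=8): fills=none; bids=[#3:3@100] asks=[#2:2@104 #4:8@105]
After op 5 [order #5] limit_buy(price=105, qty=5): fills=#5x#2:2@104 #5x#4:3@105; bids=[#3:3@100] asks=[#4:5@105]
After op 6 [order #6] market_buy(qty=4): fills=#6x#4:4@105; bids=[#3:3@100] asks=[#4:1@105]

Answer: bid=- ask=-
bid=- ask=104
bid=100 ask=104
bid=100 ask=104
bid=100 ask=105
bid=100 ask=105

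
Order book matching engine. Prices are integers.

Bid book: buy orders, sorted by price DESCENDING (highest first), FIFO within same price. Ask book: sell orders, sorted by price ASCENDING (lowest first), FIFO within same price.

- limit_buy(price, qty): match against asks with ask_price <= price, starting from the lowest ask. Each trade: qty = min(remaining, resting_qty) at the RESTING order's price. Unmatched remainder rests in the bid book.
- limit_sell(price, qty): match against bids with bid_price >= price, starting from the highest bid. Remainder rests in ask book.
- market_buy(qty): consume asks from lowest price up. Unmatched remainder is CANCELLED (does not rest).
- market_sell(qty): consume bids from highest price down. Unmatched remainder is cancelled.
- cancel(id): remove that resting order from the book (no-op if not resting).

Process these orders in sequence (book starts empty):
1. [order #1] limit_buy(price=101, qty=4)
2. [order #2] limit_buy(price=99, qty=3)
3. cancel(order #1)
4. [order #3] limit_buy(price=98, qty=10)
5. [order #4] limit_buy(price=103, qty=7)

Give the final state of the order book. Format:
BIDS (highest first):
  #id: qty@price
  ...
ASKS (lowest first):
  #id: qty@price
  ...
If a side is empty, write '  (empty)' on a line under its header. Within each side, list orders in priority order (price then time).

After op 1 [order #1] limit_buy(price=101, qty=4): fills=none; bids=[#1:4@101] asks=[-]
After op 2 [order #2] limit_buy(price=99, qty=3): fills=none; bids=[#1:4@101 #2:3@99] asks=[-]
After op 3 cancel(order #1): fills=none; bids=[#2:3@99] asks=[-]
After op 4 [order #3] limit_buy(price=98, qty=10): fills=none; bids=[#2:3@99 #3:10@98] asks=[-]
After op 5 [order #4] limit_buy(price=103, qty=7): fills=none; bids=[#4:7@103 #2:3@99 #3:10@98] asks=[-]

Answer: BIDS (highest first):
  #4: 7@103
  #2: 3@99
  #3: 10@98
ASKS (lowest first):
  (empty)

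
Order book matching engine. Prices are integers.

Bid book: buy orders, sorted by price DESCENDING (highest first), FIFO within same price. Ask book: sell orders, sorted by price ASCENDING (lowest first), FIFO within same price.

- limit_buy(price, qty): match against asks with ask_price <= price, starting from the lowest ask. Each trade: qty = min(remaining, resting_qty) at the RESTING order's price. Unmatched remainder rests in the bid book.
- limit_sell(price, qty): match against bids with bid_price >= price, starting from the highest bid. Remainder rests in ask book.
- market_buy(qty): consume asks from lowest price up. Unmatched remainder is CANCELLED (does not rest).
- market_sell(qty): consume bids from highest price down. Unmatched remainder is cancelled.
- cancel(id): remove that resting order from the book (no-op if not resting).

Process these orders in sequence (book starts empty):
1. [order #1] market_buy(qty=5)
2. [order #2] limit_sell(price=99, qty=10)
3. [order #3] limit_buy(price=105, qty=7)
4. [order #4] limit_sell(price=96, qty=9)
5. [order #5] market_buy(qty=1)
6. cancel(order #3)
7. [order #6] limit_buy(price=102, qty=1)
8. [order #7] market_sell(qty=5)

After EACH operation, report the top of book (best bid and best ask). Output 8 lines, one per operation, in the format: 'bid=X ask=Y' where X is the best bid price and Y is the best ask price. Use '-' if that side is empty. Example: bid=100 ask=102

After op 1 [order #1] market_buy(qty=5): fills=none; bids=[-] asks=[-]
After op 2 [order #2] limit_sell(price=99, qty=10): fills=none; bids=[-] asks=[#2:10@99]
After op 3 [order #3] limit_buy(price=105, qty=7): fills=#3x#2:7@99; bids=[-] asks=[#2:3@99]
After op 4 [order #4] limit_sell(price=96, qty=9): fills=none; bids=[-] asks=[#4:9@96 #2:3@99]
After op 5 [order #5] market_buy(qty=1): fills=#5x#4:1@96; bids=[-] asks=[#4:8@96 #2:3@99]
After op 6 cancel(order #3): fills=none; bids=[-] asks=[#4:8@96 #2:3@99]
After op 7 [order #6] limit_buy(price=102, qty=1): fills=#6x#4:1@96; bids=[-] asks=[#4:7@96 #2:3@99]
After op 8 [order #7] market_sell(qty=5): fills=none; bids=[-] asks=[#4:7@96 #2:3@99]

Answer: bid=- ask=-
bid=- ask=99
bid=- ask=99
bid=- ask=96
bid=- ask=96
bid=- ask=96
bid=- ask=96
bid=- ask=96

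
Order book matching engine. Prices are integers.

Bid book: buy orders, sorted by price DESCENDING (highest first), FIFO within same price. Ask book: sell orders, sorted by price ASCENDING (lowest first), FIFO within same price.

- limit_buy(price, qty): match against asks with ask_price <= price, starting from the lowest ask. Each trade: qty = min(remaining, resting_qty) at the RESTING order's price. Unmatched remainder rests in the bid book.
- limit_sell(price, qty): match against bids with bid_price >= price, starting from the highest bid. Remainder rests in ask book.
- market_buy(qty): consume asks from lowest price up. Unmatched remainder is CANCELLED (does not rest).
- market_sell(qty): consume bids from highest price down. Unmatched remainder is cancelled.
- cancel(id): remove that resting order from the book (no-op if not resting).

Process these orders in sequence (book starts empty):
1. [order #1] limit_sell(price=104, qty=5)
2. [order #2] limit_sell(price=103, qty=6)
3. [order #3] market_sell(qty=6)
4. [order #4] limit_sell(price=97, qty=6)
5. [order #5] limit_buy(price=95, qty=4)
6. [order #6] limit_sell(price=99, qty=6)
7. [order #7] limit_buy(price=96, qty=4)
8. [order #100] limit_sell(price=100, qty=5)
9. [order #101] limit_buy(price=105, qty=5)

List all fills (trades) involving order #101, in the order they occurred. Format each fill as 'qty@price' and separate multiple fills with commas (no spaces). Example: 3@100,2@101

After op 1 [order #1] limit_sell(price=104, qty=5): fills=none; bids=[-] asks=[#1:5@104]
After op 2 [order #2] limit_sell(price=103, qty=6): fills=none; bids=[-] asks=[#2:6@103 #1:5@104]
After op 3 [order #3] market_sell(qty=6): fills=none; bids=[-] asks=[#2:6@103 #1:5@104]
After op 4 [order #4] limit_sell(price=97, qty=6): fills=none; bids=[-] asks=[#4:6@97 #2:6@103 #1:5@104]
After op 5 [order #5] limit_buy(price=95, qty=4): fills=none; bids=[#5:4@95] asks=[#4:6@97 #2:6@103 #1:5@104]
After op 6 [order #6] limit_sell(price=99, qty=6): fills=none; bids=[#5:4@95] asks=[#4:6@97 #6:6@99 #2:6@103 #1:5@104]
After op 7 [order #7] limit_buy(price=96, qty=4): fills=none; bids=[#7:4@96 #5:4@95] asks=[#4:6@97 #6:6@99 #2:6@103 #1:5@104]
After op 8 [order #100] limit_sell(price=100, qty=5): fills=none; bids=[#7:4@96 #5:4@95] asks=[#4:6@97 #6:6@99 #100:5@100 #2:6@103 #1:5@104]
After op 9 [order #101] limit_buy(price=105, qty=5): fills=#101x#4:5@97; bids=[#7:4@96 #5:4@95] asks=[#4:1@97 #6:6@99 #100:5@100 #2:6@103 #1:5@104]

Answer: 5@97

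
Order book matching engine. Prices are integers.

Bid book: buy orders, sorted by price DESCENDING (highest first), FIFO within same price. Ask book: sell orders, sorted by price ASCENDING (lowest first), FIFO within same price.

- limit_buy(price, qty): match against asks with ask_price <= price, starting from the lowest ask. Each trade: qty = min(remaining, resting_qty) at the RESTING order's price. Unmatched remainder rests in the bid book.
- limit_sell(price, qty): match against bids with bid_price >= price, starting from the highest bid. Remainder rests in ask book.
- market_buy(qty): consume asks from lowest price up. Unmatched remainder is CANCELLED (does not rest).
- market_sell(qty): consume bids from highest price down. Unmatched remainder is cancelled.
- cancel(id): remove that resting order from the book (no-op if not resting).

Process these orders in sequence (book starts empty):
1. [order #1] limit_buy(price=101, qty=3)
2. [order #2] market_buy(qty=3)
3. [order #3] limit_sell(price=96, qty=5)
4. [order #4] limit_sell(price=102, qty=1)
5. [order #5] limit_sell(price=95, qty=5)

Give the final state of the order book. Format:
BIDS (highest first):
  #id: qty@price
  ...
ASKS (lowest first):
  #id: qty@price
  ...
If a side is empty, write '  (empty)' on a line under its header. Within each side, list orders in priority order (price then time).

After op 1 [order #1] limit_buy(price=101, qty=3): fills=none; bids=[#1:3@101] asks=[-]
After op 2 [order #2] market_buy(qty=3): fills=none; bids=[#1:3@101] asks=[-]
After op 3 [order #3] limit_sell(price=96, qty=5): fills=#1x#3:3@101; bids=[-] asks=[#3:2@96]
After op 4 [order #4] limit_sell(price=102, qty=1): fills=none; bids=[-] asks=[#3:2@96 #4:1@102]
After op 5 [order #5] limit_sell(price=95, qty=5): fills=none; bids=[-] asks=[#5:5@95 #3:2@96 #4:1@102]

Answer: BIDS (highest first):
  (empty)
ASKS (lowest first):
  #5: 5@95
  #3: 2@96
  #4: 1@102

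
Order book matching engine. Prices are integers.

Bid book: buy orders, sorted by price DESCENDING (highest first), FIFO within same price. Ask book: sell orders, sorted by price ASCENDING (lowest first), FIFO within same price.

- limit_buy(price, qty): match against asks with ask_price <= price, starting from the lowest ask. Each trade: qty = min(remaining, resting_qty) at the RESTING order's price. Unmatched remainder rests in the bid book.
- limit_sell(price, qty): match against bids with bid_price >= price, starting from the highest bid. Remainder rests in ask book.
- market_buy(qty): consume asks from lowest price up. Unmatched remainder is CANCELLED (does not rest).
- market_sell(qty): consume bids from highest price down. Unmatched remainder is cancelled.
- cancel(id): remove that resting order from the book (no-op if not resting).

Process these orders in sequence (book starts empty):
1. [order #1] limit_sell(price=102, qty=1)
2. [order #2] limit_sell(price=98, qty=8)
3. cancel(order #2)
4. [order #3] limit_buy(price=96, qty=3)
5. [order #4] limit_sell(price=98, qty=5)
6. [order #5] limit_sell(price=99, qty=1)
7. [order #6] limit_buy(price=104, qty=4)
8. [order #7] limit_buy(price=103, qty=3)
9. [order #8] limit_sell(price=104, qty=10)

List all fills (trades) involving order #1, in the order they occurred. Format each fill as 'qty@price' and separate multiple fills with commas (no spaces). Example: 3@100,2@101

Answer: 1@102

Derivation:
After op 1 [order #1] limit_sell(price=102, qty=1): fills=none; bids=[-] asks=[#1:1@102]
After op 2 [order #2] limit_sell(price=98, qty=8): fills=none; bids=[-] asks=[#2:8@98 #1:1@102]
After op 3 cancel(order #2): fills=none; bids=[-] asks=[#1:1@102]
After op 4 [order #3] limit_buy(price=96, qty=3): fills=none; bids=[#3:3@96] asks=[#1:1@102]
After op 5 [order #4] limit_sell(price=98, qty=5): fills=none; bids=[#3:3@96] asks=[#4:5@98 #1:1@102]
After op 6 [order #5] limit_sell(price=99, qty=1): fills=none; bids=[#3:3@96] asks=[#4:5@98 #5:1@99 #1:1@102]
After op 7 [order #6] limit_buy(price=104, qty=4): fills=#6x#4:4@98; bids=[#3:3@96] asks=[#4:1@98 #5:1@99 #1:1@102]
After op 8 [order #7] limit_buy(price=103, qty=3): fills=#7x#4:1@98 #7x#5:1@99 #7x#1:1@102; bids=[#3:3@96] asks=[-]
After op 9 [order #8] limit_sell(price=104, qty=10): fills=none; bids=[#3:3@96] asks=[#8:10@104]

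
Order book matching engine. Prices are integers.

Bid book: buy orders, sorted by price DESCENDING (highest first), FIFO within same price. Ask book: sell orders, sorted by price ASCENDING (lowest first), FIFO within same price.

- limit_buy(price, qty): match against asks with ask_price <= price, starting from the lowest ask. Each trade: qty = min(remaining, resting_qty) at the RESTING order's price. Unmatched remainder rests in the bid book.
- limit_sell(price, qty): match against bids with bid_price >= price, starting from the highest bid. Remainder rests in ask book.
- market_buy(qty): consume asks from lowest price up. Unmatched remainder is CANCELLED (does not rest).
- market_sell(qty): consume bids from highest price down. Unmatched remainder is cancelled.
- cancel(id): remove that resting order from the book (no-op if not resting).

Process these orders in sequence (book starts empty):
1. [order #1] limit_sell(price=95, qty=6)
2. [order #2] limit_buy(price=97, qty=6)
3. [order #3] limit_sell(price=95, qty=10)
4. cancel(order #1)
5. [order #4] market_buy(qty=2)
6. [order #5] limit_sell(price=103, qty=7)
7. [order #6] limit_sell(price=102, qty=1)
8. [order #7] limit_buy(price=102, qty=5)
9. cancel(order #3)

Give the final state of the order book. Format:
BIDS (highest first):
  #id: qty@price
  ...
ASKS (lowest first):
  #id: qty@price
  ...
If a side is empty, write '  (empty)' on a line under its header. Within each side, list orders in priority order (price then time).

Answer: BIDS (highest first):
  (empty)
ASKS (lowest first):
  #6: 1@102
  #5: 7@103

Derivation:
After op 1 [order #1] limit_sell(price=95, qty=6): fills=none; bids=[-] asks=[#1:6@95]
After op 2 [order #2] limit_buy(price=97, qty=6): fills=#2x#1:6@95; bids=[-] asks=[-]
After op 3 [order #3] limit_sell(price=95, qty=10): fills=none; bids=[-] asks=[#3:10@95]
After op 4 cancel(order #1): fills=none; bids=[-] asks=[#3:10@95]
After op 5 [order #4] market_buy(qty=2): fills=#4x#3:2@95; bids=[-] asks=[#3:8@95]
After op 6 [order #5] limit_sell(price=103, qty=7): fills=none; bids=[-] asks=[#3:8@95 #5:7@103]
After op 7 [order #6] limit_sell(price=102, qty=1): fills=none; bids=[-] asks=[#3:8@95 #6:1@102 #5:7@103]
After op 8 [order #7] limit_buy(price=102, qty=5): fills=#7x#3:5@95; bids=[-] asks=[#3:3@95 #6:1@102 #5:7@103]
After op 9 cancel(order #3): fills=none; bids=[-] asks=[#6:1@102 #5:7@103]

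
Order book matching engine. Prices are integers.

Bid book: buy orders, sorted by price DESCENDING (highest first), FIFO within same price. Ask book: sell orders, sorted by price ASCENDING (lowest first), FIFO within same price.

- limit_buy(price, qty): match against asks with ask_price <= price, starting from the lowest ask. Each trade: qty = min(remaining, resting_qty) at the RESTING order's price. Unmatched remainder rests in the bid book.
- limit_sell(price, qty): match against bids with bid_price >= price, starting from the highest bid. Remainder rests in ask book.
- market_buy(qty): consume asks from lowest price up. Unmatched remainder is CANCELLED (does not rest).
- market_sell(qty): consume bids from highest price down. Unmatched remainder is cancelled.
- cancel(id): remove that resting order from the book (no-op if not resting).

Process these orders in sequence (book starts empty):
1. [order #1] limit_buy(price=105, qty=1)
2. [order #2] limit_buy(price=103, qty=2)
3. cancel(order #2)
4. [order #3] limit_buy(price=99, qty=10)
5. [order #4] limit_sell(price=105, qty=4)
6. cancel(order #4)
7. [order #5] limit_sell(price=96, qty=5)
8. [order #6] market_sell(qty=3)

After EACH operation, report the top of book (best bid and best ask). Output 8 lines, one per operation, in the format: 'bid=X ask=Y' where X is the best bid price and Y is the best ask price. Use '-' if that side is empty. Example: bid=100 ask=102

After op 1 [order #1] limit_buy(price=105, qty=1): fills=none; bids=[#1:1@105] asks=[-]
After op 2 [order #2] limit_buy(price=103, qty=2): fills=none; bids=[#1:1@105 #2:2@103] asks=[-]
After op 3 cancel(order #2): fills=none; bids=[#1:1@105] asks=[-]
After op 4 [order #3] limit_buy(price=99, qty=10): fills=none; bids=[#1:1@105 #3:10@99] asks=[-]
After op 5 [order #4] limit_sell(price=105, qty=4): fills=#1x#4:1@105; bids=[#3:10@99] asks=[#4:3@105]
After op 6 cancel(order #4): fills=none; bids=[#3:10@99] asks=[-]
After op 7 [order #5] limit_sell(price=96, qty=5): fills=#3x#5:5@99; bids=[#3:5@99] asks=[-]
After op 8 [order #6] market_sell(qty=3): fills=#3x#6:3@99; bids=[#3:2@99] asks=[-]

Answer: bid=105 ask=-
bid=105 ask=-
bid=105 ask=-
bid=105 ask=-
bid=99 ask=105
bid=99 ask=-
bid=99 ask=-
bid=99 ask=-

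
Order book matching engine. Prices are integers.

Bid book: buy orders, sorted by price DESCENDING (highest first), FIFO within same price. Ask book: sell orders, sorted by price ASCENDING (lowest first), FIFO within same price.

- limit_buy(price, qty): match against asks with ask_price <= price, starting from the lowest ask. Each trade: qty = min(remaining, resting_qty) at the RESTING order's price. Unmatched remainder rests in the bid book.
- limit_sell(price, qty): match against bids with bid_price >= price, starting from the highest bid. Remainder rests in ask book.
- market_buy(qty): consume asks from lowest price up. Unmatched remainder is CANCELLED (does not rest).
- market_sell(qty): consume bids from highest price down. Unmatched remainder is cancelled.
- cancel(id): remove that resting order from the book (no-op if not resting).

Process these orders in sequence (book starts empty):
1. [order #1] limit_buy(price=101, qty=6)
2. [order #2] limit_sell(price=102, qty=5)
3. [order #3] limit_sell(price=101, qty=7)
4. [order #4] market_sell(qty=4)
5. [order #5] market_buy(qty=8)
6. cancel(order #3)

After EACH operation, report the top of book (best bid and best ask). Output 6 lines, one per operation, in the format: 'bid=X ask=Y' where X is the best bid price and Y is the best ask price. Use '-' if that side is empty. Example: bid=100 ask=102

Answer: bid=101 ask=-
bid=101 ask=102
bid=- ask=101
bid=- ask=101
bid=- ask=-
bid=- ask=-

Derivation:
After op 1 [order #1] limit_buy(price=101, qty=6): fills=none; bids=[#1:6@101] asks=[-]
After op 2 [order #2] limit_sell(price=102, qty=5): fills=none; bids=[#1:6@101] asks=[#2:5@102]
After op 3 [order #3] limit_sell(price=101, qty=7): fills=#1x#3:6@101; bids=[-] asks=[#3:1@101 #2:5@102]
After op 4 [order #4] market_sell(qty=4): fills=none; bids=[-] asks=[#3:1@101 #2:5@102]
After op 5 [order #5] market_buy(qty=8): fills=#5x#3:1@101 #5x#2:5@102; bids=[-] asks=[-]
After op 6 cancel(order #3): fills=none; bids=[-] asks=[-]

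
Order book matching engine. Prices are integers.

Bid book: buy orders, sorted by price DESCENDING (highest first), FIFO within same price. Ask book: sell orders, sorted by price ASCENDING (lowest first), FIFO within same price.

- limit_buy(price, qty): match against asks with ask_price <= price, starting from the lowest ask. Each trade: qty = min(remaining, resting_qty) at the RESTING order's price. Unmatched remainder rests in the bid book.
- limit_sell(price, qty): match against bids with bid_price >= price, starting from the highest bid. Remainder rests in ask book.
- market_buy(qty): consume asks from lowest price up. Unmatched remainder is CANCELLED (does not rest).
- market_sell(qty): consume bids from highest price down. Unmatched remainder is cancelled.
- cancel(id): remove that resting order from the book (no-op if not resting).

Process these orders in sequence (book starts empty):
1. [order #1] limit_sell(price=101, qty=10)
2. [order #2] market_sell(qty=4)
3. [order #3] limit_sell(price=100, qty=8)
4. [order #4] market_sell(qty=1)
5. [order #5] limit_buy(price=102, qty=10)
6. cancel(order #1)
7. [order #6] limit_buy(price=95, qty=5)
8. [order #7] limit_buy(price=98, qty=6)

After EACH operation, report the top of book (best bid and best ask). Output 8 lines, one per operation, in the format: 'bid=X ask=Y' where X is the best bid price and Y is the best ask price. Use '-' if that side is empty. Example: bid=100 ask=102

Answer: bid=- ask=101
bid=- ask=101
bid=- ask=100
bid=- ask=100
bid=- ask=101
bid=- ask=-
bid=95 ask=-
bid=98 ask=-

Derivation:
After op 1 [order #1] limit_sell(price=101, qty=10): fills=none; bids=[-] asks=[#1:10@101]
After op 2 [order #2] market_sell(qty=4): fills=none; bids=[-] asks=[#1:10@101]
After op 3 [order #3] limit_sell(price=100, qty=8): fills=none; bids=[-] asks=[#3:8@100 #1:10@101]
After op 4 [order #4] market_sell(qty=1): fills=none; bids=[-] asks=[#3:8@100 #1:10@101]
After op 5 [order #5] limit_buy(price=102, qty=10): fills=#5x#3:8@100 #5x#1:2@101; bids=[-] asks=[#1:8@101]
After op 6 cancel(order #1): fills=none; bids=[-] asks=[-]
After op 7 [order #6] limit_buy(price=95, qty=5): fills=none; bids=[#6:5@95] asks=[-]
After op 8 [order #7] limit_buy(price=98, qty=6): fills=none; bids=[#7:6@98 #6:5@95] asks=[-]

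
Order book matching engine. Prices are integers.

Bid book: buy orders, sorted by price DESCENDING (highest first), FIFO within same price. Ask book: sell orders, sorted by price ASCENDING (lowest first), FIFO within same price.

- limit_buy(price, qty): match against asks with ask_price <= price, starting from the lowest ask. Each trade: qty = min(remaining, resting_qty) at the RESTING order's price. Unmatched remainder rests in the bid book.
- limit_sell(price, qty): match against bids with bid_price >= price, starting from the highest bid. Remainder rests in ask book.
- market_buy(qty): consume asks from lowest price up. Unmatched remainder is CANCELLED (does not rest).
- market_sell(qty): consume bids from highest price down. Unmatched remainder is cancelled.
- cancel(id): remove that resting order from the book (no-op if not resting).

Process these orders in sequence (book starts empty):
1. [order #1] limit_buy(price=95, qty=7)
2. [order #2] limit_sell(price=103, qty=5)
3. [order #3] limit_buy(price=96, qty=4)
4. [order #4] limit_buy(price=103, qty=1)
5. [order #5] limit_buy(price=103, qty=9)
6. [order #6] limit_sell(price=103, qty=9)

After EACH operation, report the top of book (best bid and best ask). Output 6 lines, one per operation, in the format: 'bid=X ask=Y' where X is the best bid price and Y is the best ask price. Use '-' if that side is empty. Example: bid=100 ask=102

Answer: bid=95 ask=-
bid=95 ask=103
bid=96 ask=103
bid=96 ask=103
bid=103 ask=-
bid=96 ask=103

Derivation:
After op 1 [order #1] limit_buy(price=95, qty=7): fills=none; bids=[#1:7@95] asks=[-]
After op 2 [order #2] limit_sell(price=103, qty=5): fills=none; bids=[#1:7@95] asks=[#2:5@103]
After op 3 [order #3] limit_buy(price=96, qty=4): fills=none; bids=[#3:4@96 #1:7@95] asks=[#2:5@103]
After op 4 [order #4] limit_buy(price=103, qty=1): fills=#4x#2:1@103; bids=[#3:4@96 #1:7@95] asks=[#2:4@103]
After op 5 [order #5] limit_buy(price=103, qty=9): fills=#5x#2:4@103; bids=[#5:5@103 #3:4@96 #1:7@95] asks=[-]
After op 6 [order #6] limit_sell(price=103, qty=9): fills=#5x#6:5@103; bids=[#3:4@96 #1:7@95] asks=[#6:4@103]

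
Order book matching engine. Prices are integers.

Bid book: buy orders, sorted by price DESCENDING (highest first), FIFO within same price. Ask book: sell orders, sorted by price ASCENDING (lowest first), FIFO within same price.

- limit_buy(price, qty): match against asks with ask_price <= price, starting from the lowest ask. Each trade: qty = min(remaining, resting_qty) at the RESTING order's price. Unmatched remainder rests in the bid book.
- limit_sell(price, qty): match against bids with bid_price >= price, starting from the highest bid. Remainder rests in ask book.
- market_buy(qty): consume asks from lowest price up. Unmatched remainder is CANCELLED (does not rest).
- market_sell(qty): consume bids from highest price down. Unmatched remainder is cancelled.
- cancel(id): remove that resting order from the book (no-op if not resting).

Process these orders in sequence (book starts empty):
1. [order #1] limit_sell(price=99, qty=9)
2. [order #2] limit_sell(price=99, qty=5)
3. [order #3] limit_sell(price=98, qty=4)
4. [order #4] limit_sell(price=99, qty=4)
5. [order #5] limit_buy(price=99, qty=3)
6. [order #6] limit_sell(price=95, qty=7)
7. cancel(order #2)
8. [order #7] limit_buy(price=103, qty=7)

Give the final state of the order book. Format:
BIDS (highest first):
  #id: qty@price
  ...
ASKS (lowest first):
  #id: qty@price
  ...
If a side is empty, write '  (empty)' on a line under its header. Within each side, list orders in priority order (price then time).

After op 1 [order #1] limit_sell(price=99, qty=9): fills=none; bids=[-] asks=[#1:9@99]
After op 2 [order #2] limit_sell(price=99, qty=5): fills=none; bids=[-] asks=[#1:9@99 #2:5@99]
After op 3 [order #3] limit_sell(price=98, qty=4): fills=none; bids=[-] asks=[#3:4@98 #1:9@99 #2:5@99]
After op 4 [order #4] limit_sell(price=99, qty=4): fills=none; bids=[-] asks=[#3:4@98 #1:9@99 #2:5@99 #4:4@99]
After op 5 [order #5] limit_buy(price=99, qty=3): fills=#5x#3:3@98; bids=[-] asks=[#3:1@98 #1:9@99 #2:5@99 #4:4@99]
After op 6 [order #6] limit_sell(price=95, qty=7): fills=none; bids=[-] asks=[#6:7@95 #3:1@98 #1:9@99 #2:5@99 #4:4@99]
After op 7 cancel(order #2): fills=none; bids=[-] asks=[#6:7@95 #3:1@98 #1:9@99 #4:4@99]
After op 8 [order #7] limit_buy(price=103, qty=7): fills=#7x#6:7@95; bids=[-] asks=[#3:1@98 #1:9@99 #4:4@99]

Answer: BIDS (highest first):
  (empty)
ASKS (lowest first):
  #3: 1@98
  #1: 9@99
  #4: 4@99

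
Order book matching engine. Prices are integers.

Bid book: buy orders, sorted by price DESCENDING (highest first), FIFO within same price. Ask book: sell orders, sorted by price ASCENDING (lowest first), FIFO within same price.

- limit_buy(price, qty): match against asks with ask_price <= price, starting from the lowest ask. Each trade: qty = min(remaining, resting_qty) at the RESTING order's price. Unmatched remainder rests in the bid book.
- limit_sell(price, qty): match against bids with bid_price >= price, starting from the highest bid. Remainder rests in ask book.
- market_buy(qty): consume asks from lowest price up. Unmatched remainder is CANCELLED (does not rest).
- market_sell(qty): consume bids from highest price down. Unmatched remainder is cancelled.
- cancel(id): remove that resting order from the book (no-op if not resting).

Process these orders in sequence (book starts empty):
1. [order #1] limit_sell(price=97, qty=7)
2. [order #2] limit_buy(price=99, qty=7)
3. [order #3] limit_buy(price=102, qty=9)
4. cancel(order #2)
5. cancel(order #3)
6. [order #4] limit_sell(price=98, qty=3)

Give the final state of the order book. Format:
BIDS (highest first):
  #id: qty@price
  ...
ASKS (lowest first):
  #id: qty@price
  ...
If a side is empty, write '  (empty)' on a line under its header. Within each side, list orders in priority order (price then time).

After op 1 [order #1] limit_sell(price=97, qty=7): fills=none; bids=[-] asks=[#1:7@97]
After op 2 [order #2] limit_buy(price=99, qty=7): fills=#2x#1:7@97; bids=[-] asks=[-]
After op 3 [order #3] limit_buy(price=102, qty=9): fills=none; bids=[#3:9@102] asks=[-]
After op 4 cancel(order #2): fills=none; bids=[#3:9@102] asks=[-]
After op 5 cancel(order #3): fills=none; bids=[-] asks=[-]
After op 6 [order #4] limit_sell(price=98, qty=3): fills=none; bids=[-] asks=[#4:3@98]

Answer: BIDS (highest first):
  (empty)
ASKS (lowest first):
  #4: 3@98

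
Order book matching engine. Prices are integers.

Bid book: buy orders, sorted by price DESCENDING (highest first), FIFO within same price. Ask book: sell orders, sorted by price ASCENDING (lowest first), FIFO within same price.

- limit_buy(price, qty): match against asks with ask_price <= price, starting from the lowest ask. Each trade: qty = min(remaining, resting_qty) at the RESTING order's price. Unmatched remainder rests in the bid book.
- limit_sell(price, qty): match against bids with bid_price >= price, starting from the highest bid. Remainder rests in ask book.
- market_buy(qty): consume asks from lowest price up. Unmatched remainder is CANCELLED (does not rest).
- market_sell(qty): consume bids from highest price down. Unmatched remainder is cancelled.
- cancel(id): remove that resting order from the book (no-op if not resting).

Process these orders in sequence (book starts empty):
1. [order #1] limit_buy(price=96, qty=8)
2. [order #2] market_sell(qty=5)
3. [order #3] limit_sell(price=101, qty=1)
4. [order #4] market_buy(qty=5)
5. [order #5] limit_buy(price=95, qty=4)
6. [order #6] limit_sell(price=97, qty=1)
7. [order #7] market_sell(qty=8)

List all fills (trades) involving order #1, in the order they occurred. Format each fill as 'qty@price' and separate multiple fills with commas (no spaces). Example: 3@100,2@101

Answer: 5@96,3@96

Derivation:
After op 1 [order #1] limit_buy(price=96, qty=8): fills=none; bids=[#1:8@96] asks=[-]
After op 2 [order #2] market_sell(qty=5): fills=#1x#2:5@96; bids=[#1:3@96] asks=[-]
After op 3 [order #3] limit_sell(price=101, qty=1): fills=none; bids=[#1:3@96] asks=[#3:1@101]
After op 4 [order #4] market_buy(qty=5): fills=#4x#3:1@101; bids=[#1:3@96] asks=[-]
After op 5 [order #5] limit_buy(price=95, qty=4): fills=none; bids=[#1:3@96 #5:4@95] asks=[-]
After op 6 [order #6] limit_sell(price=97, qty=1): fills=none; bids=[#1:3@96 #5:4@95] asks=[#6:1@97]
After op 7 [order #7] market_sell(qty=8): fills=#1x#7:3@96 #5x#7:4@95; bids=[-] asks=[#6:1@97]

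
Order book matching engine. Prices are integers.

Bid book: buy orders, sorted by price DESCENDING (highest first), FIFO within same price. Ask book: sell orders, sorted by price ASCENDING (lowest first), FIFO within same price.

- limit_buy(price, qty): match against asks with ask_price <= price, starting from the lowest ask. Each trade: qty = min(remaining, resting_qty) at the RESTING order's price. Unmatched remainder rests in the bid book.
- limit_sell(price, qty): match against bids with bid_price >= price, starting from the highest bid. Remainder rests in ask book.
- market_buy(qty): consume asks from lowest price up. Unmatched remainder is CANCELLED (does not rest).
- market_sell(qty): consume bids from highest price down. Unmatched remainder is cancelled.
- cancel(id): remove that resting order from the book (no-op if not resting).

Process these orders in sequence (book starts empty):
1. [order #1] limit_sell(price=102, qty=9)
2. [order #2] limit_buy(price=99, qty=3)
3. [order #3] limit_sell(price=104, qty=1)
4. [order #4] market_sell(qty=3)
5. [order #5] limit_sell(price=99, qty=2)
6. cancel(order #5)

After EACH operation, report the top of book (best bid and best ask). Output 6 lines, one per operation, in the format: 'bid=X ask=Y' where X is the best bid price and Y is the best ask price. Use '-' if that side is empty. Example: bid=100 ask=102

Answer: bid=- ask=102
bid=99 ask=102
bid=99 ask=102
bid=- ask=102
bid=- ask=99
bid=- ask=102

Derivation:
After op 1 [order #1] limit_sell(price=102, qty=9): fills=none; bids=[-] asks=[#1:9@102]
After op 2 [order #2] limit_buy(price=99, qty=3): fills=none; bids=[#2:3@99] asks=[#1:9@102]
After op 3 [order #3] limit_sell(price=104, qty=1): fills=none; bids=[#2:3@99] asks=[#1:9@102 #3:1@104]
After op 4 [order #4] market_sell(qty=3): fills=#2x#4:3@99; bids=[-] asks=[#1:9@102 #3:1@104]
After op 5 [order #5] limit_sell(price=99, qty=2): fills=none; bids=[-] asks=[#5:2@99 #1:9@102 #3:1@104]
After op 6 cancel(order #5): fills=none; bids=[-] asks=[#1:9@102 #3:1@104]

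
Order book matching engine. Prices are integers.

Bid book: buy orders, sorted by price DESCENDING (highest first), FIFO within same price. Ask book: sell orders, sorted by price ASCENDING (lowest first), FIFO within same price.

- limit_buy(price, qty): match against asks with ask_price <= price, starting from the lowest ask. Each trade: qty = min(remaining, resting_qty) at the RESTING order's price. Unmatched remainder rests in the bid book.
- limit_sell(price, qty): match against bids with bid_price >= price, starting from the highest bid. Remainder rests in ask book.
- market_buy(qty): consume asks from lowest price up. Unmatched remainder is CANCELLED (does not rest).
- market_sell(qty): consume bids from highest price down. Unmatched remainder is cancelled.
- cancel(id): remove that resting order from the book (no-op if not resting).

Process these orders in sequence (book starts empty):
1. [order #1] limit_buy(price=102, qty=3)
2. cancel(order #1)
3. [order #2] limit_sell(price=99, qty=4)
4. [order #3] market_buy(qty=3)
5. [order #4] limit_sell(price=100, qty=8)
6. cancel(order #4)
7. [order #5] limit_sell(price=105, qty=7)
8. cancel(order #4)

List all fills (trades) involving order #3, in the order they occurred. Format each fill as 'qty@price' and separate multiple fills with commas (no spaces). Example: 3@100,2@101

Answer: 3@99

Derivation:
After op 1 [order #1] limit_buy(price=102, qty=3): fills=none; bids=[#1:3@102] asks=[-]
After op 2 cancel(order #1): fills=none; bids=[-] asks=[-]
After op 3 [order #2] limit_sell(price=99, qty=4): fills=none; bids=[-] asks=[#2:4@99]
After op 4 [order #3] market_buy(qty=3): fills=#3x#2:3@99; bids=[-] asks=[#2:1@99]
After op 5 [order #4] limit_sell(price=100, qty=8): fills=none; bids=[-] asks=[#2:1@99 #4:8@100]
After op 6 cancel(order #4): fills=none; bids=[-] asks=[#2:1@99]
After op 7 [order #5] limit_sell(price=105, qty=7): fills=none; bids=[-] asks=[#2:1@99 #5:7@105]
After op 8 cancel(order #4): fills=none; bids=[-] asks=[#2:1@99 #5:7@105]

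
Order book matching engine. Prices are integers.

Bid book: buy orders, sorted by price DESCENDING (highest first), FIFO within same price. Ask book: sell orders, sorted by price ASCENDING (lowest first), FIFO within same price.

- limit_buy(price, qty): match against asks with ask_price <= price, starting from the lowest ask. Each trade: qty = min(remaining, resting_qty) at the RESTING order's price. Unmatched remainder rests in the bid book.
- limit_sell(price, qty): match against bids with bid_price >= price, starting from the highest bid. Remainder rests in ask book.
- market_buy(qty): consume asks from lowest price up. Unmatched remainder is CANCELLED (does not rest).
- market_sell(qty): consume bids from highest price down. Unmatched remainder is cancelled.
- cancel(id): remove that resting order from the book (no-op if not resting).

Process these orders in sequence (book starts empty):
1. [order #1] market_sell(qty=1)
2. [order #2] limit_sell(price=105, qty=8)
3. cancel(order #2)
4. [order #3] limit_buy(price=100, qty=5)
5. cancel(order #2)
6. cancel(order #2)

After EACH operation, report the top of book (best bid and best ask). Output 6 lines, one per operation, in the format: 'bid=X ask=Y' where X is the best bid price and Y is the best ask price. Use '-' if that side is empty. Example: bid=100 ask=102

After op 1 [order #1] market_sell(qty=1): fills=none; bids=[-] asks=[-]
After op 2 [order #2] limit_sell(price=105, qty=8): fills=none; bids=[-] asks=[#2:8@105]
After op 3 cancel(order #2): fills=none; bids=[-] asks=[-]
After op 4 [order #3] limit_buy(price=100, qty=5): fills=none; bids=[#3:5@100] asks=[-]
After op 5 cancel(order #2): fills=none; bids=[#3:5@100] asks=[-]
After op 6 cancel(order #2): fills=none; bids=[#3:5@100] asks=[-]

Answer: bid=- ask=-
bid=- ask=105
bid=- ask=-
bid=100 ask=-
bid=100 ask=-
bid=100 ask=-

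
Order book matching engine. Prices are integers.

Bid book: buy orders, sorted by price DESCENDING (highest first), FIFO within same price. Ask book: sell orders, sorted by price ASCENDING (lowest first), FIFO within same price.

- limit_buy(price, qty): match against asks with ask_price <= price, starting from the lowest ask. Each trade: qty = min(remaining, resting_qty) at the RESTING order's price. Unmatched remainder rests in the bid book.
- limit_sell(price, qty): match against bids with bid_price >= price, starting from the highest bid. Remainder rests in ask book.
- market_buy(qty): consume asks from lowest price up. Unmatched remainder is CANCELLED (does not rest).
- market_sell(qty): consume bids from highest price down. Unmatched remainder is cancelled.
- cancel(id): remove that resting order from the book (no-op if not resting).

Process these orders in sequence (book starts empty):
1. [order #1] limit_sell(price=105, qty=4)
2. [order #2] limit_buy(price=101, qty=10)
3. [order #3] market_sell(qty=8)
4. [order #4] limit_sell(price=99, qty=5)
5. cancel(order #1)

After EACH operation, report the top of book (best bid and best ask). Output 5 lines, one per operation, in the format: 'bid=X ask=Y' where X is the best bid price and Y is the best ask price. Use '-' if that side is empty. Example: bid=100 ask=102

After op 1 [order #1] limit_sell(price=105, qty=4): fills=none; bids=[-] asks=[#1:4@105]
After op 2 [order #2] limit_buy(price=101, qty=10): fills=none; bids=[#2:10@101] asks=[#1:4@105]
After op 3 [order #3] market_sell(qty=8): fills=#2x#3:8@101; bids=[#2:2@101] asks=[#1:4@105]
After op 4 [order #4] limit_sell(price=99, qty=5): fills=#2x#4:2@101; bids=[-] asks=[#4:3@99 #1:4@105]
After op 5 cancel(order #1): fills=none; bids=[-] asks=[#4:3@99]

Answer: bid=- ask=105
bid=101 ask=105
bid=101 ask=105
bid=- ask=99
bid=- ask=99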